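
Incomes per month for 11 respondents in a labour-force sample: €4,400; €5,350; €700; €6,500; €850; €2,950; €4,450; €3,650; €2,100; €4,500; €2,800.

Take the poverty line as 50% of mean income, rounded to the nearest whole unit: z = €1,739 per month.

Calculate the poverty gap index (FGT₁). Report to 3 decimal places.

Below the line: €700, €850 (q = 2 of N = 11).
Shortfall ratios: (1739−700)/1739 = 0.5975; (1739−850)/1739 = 0.5112.
Sum of shortfalls = 1.108683; P₁ averages over all N: 1.108683 / 11 = 0.101.

0.101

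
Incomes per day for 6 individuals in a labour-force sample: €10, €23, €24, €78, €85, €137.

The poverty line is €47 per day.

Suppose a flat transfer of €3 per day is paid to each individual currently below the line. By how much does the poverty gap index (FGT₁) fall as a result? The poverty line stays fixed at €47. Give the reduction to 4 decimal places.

0.0319

Before: below the line — €10, €23, €24; poverty gap index (FGT₁) = 0.297872.
After the €3 transfer: below the line — €13, €26, €27; poverty gap index (FGT₁) = 0.265957.
Reduction = 0.297872 − 0.265957 = 0.0319.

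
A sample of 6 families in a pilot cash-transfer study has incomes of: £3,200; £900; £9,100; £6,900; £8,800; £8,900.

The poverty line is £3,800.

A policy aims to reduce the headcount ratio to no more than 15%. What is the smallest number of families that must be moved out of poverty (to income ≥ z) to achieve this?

2 of the 6 families are poor, so H = 2/6 = 0.333.
A headcount ratio of at most 15% allows at most ⌊0.15 × 6⌋ = 0 poor families.
So at least 2 − 0 = 2 must be lifted.

2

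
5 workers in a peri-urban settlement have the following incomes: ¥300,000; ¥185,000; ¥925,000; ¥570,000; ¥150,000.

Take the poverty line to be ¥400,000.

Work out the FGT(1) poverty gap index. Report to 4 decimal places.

Poor units: ¥150,000, ¥185,000, ¥300,000 (q = 3 of N = 5).
Gap ratios (z−y)/z: (400000−150000)/400000 = 0.6250; (400000−185000)/400000 = 0.5375; (400000−300000)/400000 = 0.2500.
Sum of shortfalls = 1.412500; P₁ averages over all N: 1.412500 / 5 = 0.2825.

0.2825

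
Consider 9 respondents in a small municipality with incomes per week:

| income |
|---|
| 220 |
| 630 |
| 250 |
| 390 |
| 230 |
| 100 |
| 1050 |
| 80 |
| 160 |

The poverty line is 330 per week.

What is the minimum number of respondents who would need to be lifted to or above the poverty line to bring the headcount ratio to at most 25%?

4

Currently q = 6 of N = 9 are below the line (H = 0.667).
A headcount ratio of at most 25% allows at most ⌊0.25 × 9⌋ = 2 poor respondents.
So at least 6 − 2 = 4 must be lifted.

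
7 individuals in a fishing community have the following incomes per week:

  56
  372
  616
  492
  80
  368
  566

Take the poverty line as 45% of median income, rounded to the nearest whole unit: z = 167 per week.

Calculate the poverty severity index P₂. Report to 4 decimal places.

0.1019

Below z: 56, 80 (q = 2 of N = 7).
Shortfall ratios: (167−56)/167 = 0.6647; (167−80)/167 = 0.5210.
Squared: 0.4418; 0.2714.
Sum = 0.713184; P₂ = 0.713184 / 7 = 0.1019.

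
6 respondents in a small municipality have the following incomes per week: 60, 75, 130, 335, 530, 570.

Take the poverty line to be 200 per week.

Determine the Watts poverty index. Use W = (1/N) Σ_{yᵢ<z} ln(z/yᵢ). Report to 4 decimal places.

Below the line: 60, 75, 130 (q = 3 of N = 6).
Log gaps: ln(200/60) = 1.2040; ln(200/75) = 0.9808; ln(200/130) = 0.4308.
W = 2.615585 / 6 = 0.4359.

0.4359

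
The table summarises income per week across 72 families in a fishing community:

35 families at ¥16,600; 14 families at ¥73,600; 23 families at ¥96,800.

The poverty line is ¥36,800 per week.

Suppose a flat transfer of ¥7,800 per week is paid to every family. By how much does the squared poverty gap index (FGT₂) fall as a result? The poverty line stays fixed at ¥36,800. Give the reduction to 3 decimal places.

0.091

Before: below the line — 35×¥16,600; squared poverty gap index (FGT₂) = 0.14647.
After the ¥7,800 transfer: below the line — 35×¥24,400; squared poverty gap index (FGT₂) = 0.05519.
Reduction = 0.14647 − 0.05519 = 0.091.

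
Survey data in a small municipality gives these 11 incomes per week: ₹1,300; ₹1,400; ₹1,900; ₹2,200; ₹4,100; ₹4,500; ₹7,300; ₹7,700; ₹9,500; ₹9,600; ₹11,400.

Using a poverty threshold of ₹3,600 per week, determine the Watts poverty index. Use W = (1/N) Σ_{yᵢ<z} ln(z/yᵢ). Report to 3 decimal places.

Below z: ₹1,300, ₹1,400, ₹1,900, ₹2,200 (q = 4 of N = 11).
Log gaps: ln(3600/1300) = 1.0186; ln(3600/1400) = 0.9445; ln(3600/1900) = 0.6391; ln(3600/2200) = 0.4925.
W = 3.094588 / 11 = 0.281.

0.281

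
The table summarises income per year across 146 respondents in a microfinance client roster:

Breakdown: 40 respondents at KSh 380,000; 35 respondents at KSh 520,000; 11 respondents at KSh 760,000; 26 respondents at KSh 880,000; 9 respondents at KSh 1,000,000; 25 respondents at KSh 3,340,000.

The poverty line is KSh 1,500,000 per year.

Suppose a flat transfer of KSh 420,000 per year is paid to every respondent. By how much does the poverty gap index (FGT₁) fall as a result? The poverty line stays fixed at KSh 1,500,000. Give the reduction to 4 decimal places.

Before: below the line — 40×KSh 380,000, 35×KSh 520,000, 11×KSh 760,000, 26×KSh 880,000, 9×KSh 1,000,000; poverty gap index (FGT₁) = 0.492511.
After the KSh 420,000 transfer: below the line — 40×KSh 800,000, 35×KSh 940,000, 11×KSh 1,180,000, 26×KSh 1,300,000, 9×KSh 1,420,000; poverty gap index (FGT₁) = 0.260457.
Reduction = 0.492511 − 0.260457 = 0.2321.

0.2321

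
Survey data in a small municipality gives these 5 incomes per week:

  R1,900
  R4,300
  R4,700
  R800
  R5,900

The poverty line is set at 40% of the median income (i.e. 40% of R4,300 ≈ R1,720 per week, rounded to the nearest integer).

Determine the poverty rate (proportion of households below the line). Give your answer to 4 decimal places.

0.2000

1 of the 5 households have income below R1,720.
H = 1/5 = 0.2000.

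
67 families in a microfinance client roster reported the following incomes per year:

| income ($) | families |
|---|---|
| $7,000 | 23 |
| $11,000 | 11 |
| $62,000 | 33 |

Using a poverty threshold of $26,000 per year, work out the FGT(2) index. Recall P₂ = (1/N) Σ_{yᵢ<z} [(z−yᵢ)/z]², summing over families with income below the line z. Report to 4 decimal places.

0.2380

Below the line: 23×$7,000, 11×$11,000 (q = 34 of N = 67).
Relative gaps: (26000−7000)/26000 = 0.7308 (×23); (26000−11000)/26000 = 0.5769 (×11).
Squared: 0.5340 (×23); 0.3328 (×11).
Sum = 15.943787; P₂ = 15.943787 / 67 = 0.2380.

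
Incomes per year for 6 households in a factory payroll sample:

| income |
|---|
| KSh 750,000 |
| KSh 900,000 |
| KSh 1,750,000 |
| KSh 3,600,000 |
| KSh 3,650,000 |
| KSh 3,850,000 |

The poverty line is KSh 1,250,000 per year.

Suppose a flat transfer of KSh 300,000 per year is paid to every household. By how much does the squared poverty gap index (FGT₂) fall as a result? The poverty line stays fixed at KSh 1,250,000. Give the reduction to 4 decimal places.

Before: below the line — KSh 750,000, KSh 900,000; squared poverty gap index (FGT₂) = 0.039733.
After the KSh 300,000 transfer: below the line — KSh 1,050,000, KSh 1,200,000; squared poverty gap index (FGT₂) = 0.004533.
Reduction = 0.039733 − 0.004533 = 0.0352.

0.0352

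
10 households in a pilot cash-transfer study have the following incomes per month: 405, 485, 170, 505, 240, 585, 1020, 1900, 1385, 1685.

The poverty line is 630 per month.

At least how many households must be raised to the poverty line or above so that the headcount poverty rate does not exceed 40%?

Currently q = 6 of N = 10 are below the line (H = 0.600).
A headcount ratio of at most 40% allows at most ⌊0.40 × 10⌋ = 4 poor households.
So at least 6 − 4 = 2 must be lifted.

2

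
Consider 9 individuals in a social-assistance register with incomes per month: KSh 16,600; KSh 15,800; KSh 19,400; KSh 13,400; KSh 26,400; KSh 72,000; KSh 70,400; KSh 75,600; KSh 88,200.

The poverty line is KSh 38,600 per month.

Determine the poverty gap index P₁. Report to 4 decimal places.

0.2919

Poor units: KSh 13,400, KSh 15,800, KSh 16,600, KSh 19,400, KSh 26,400 (q = 5 of N = 9).
Normalized shortfalls: (38600−13400)/38600 = 0.6528; (38600−15800)/38600 = 0.5907; (38600−16600)/38600 = 0.5699; (38600−19400)/38600 = 0.4974; (38600−26400)/38600 = 0.3161.
Sum of shortfalls = 2.626943; P₁ averages over all N: 2.626943 / 9 = 0.2919.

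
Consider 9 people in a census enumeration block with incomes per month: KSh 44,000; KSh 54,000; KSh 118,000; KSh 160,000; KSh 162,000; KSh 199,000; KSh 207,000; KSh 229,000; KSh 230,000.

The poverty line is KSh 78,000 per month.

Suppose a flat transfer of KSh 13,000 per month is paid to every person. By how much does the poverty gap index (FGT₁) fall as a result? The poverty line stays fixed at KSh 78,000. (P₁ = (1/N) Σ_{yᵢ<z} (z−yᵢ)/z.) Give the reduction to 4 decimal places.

Before: below the line — KSh 44,000, KSh 54,000; poverty gap index (FGT₁) = 0.082621.
After the KSh 13,000 transfer: below the line — KSh 57,000, KSh 67,000; poverty gap index (FGT₁) = 0.045584.
Reduction = 0.082621 − 0.045584 = 0.0370.

0.0370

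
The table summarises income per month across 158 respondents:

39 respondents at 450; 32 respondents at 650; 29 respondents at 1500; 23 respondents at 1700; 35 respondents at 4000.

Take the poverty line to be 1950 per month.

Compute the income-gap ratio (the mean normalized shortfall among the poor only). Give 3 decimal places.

Below the line: 39×450, 32×650, 29×1500, 23×1700 (q = 123 of N = 158).
Relative gaps: 0.7692 (×39), 0.6667 (×32), 0.2308 (×29), 0.1282 (×23); sum = 60.974359.
I averages over the q = 123 poor units only: 60.974359 / 123 = 0.496.

0.496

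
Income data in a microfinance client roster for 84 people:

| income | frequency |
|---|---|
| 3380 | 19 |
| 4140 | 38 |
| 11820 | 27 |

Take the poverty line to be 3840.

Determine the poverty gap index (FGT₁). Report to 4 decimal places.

Below z: 19×3380 (q = 19 of N = 84).
Shortfall ratios: (3840−3380)/3840 = 0.1198 (×19).
Sum of shortfalls = 2.276042; P₁ averages over all N: 2.276042 / 84 = 0.0271.

0.0271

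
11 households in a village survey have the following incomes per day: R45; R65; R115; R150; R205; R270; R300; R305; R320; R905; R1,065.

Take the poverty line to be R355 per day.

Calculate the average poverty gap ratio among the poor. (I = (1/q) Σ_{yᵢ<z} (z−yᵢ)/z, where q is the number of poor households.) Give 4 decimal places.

Poor units: R45, R65, R115, R150, R205, R270, R300, R305, R320 (q = 9 of N = 11).
Shortfall ratios (z−y)/z: 0.8732, 0.8169, 0.6761, 0.5775, 0.4225, 0.2394, 0.1549, 0.1408, 0.0986; sum = 4.000000.
The income-gap ratio divides by q (the poor only): 4.000000 / 9 = 0.4444.

0.4444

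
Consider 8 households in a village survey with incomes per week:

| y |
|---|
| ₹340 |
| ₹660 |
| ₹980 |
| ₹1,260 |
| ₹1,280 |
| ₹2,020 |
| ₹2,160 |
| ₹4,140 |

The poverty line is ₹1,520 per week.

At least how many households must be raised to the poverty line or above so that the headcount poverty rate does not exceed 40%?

2

5 of the 8 households are poor, so H = 5/8 = 0.625.
A headcount ratio of at most 40% allows at most ⌊0.40 × 8⌋ = 3 poor households.
So at least 5 − 3 = 2 must be lifted.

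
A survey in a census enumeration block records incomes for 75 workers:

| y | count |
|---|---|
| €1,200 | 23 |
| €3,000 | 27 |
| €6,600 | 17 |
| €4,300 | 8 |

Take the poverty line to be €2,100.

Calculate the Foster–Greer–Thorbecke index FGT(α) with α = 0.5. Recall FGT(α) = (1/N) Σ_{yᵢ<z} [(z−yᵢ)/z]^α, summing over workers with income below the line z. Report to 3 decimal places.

0.201

Below the line: 23×€1,200 (q = 23 of N = 75).
Normalized shortfalls: (2100−1200)/2100 = 0.4286 (×23).
Raised to α = 0.5: 0.65465 (×23).
Sum = 15.057034; FGT(0.5) = 15.057034 / 75 = 0.201.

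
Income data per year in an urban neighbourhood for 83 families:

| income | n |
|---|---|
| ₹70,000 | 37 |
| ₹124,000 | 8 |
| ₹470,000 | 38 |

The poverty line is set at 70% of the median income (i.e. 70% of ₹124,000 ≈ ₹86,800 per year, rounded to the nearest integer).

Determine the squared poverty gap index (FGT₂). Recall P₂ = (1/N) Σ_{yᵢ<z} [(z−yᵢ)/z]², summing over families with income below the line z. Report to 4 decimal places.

0.0167

Below z: 37×₹70,000 (q = 37 of N = 83).
Normalized shortfalls: (86800−70000)/86800 = 0.1935 (×37).
Squared: 0.0375 (×37).
Sum = 1.386056; P₂ = 1.386056 / 83 = 0.0167.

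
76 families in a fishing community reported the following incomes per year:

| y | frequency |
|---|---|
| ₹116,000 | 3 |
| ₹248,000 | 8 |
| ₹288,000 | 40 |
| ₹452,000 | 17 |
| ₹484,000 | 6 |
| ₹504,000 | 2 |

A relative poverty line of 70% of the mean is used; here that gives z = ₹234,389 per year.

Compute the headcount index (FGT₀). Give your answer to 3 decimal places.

0.039

3 of the 76 families have income below ₹234,389.
H = 3/76 = 0.039.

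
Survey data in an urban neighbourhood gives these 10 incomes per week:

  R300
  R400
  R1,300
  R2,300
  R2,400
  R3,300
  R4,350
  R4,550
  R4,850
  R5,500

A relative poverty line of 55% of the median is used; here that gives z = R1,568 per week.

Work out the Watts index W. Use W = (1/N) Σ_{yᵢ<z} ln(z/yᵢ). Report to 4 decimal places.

0.3207

Below the line: R300, R400, R1,300 (q = 3 of N = 10).
ln(z/y) terms: ln(1568/300) = 1.6538; ln(1568/400) = 1.3661; ln(1568/1300) = 0.1874.
W = 3.207302 / 10 = 0.3207.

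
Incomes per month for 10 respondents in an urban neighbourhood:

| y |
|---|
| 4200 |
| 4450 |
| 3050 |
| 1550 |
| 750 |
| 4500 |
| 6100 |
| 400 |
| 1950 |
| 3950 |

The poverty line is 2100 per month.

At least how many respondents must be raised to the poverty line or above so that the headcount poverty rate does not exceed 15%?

Currently q = 4 of N = 10 are below the line (H = 0.400).
A headcount ratio of at most 15% allows at most ⌊0.15 × 10⌋ = 1 poor respondents.
So at least 4 − 1 = 3 must be lifted.

3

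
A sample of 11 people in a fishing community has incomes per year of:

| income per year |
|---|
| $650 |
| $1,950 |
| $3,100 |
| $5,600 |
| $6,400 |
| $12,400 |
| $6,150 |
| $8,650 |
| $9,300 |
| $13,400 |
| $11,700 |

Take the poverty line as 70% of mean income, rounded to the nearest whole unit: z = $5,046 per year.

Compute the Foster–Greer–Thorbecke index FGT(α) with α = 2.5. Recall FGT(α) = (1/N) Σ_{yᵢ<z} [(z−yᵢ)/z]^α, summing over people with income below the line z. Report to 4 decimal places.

Incomes under z: $650, $1,950, $3,100 (q = 3 of N = 11).
Shortfall ratios: (5046−650)/5046 = 0.8712; (5046−1950)/5046 = 0.6136; (5046−3100)/5046 = 0.3857.
Raised to α = 2.5: 0.70840; 0.29487; 0.09236.
Sum = 1.095630; FGT(2.5) = 1.095630 / 11 = 0.0996.

0.0996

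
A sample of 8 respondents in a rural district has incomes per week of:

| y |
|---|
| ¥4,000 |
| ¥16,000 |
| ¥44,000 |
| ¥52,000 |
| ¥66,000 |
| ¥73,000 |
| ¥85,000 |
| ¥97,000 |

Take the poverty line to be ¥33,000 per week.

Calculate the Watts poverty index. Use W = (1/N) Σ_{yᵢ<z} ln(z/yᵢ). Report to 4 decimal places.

Incomes under z: ¥4,000, ¥16,000 (q = 2 of N = 8).
ln(z/y) terms: ln(33000/4000) = 2.1102; ln(33000/16000) = 0.7239.
W = 2.834132 / 8 = 0.3543.

0.3543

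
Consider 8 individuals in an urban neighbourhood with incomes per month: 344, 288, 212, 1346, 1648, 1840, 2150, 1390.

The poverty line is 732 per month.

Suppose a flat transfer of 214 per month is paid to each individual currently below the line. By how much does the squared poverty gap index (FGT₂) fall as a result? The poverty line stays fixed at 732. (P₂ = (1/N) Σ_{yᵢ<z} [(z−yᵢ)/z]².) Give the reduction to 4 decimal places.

Before: below the line — 212, 288, 344; squared poverty gap index (FGT₂) = 0.144189.
After the 214 transfer: below the line — 426, 502, 558; squared poverty gap index (FGT₂) = 0.041248.
Reduction = 0.144189 − 0.041248 = 0.1029.

0.1029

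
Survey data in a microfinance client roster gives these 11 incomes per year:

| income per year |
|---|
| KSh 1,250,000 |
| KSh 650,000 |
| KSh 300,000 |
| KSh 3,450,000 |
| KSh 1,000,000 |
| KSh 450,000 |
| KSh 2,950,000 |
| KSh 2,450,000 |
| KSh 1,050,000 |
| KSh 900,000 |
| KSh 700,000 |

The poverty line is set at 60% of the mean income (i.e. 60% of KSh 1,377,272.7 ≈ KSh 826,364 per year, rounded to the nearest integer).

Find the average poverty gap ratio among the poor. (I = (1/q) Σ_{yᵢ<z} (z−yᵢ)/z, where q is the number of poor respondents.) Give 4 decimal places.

0.3647

Incomes under z: KSh 300,000, KSh 450,000, KSh 650,000, KSh 700,000 (q = 4 of N = 11).
Shortfall ratios (z−y)/z: 0.6370, 0.4554, 0.2134, 0.1529; sum = 1.458747.
I averages over the q = 4 poor units only: 1.458747 / 4 = 0.3647.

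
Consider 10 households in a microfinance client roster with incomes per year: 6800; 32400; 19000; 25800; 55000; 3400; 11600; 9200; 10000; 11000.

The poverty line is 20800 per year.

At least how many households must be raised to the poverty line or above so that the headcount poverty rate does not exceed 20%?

Currently q = 7 of N = 10 are below the line (H = 0.700).
A headcount ratio of at most 20% allows at most ⌊0.20 × 10⌋ = 2 poor households.
So at least 7 − 2 = 5 must be lifted.

5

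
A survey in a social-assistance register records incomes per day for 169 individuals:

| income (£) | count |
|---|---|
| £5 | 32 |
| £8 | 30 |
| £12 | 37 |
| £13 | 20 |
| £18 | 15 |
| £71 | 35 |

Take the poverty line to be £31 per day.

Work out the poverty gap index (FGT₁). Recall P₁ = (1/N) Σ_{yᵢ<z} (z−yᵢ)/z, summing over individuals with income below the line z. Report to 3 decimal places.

0.531

Below z: 32×£5, 30×£8, 37×£12, 20×£13, 15×£18 (q = 134 of N = 169).
Relative gaps: (31−5)/31 = 0.8387 (×32); (31−8)/31 = 0.7419 (×30); (31−12)/31 = 0.6129 (×37); (31−13)/31 = 0.5806 (×20); (31−18)/31 = 0.4194 (×15).
Σ = 89.677419. Dividing by the full population N = 169 gives P₁ = 0.531.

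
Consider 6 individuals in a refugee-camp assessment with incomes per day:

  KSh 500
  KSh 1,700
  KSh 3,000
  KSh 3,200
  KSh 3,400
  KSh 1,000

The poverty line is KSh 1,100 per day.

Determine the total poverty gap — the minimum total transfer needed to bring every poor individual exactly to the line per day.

Poor units: KSh 500, KSh 1,000 (q = 2 of N = 6).
Individual gaps: 1100−500 = 600; 1100−1000 = 100.
Aggregate gap = KSh 700.

KSh 700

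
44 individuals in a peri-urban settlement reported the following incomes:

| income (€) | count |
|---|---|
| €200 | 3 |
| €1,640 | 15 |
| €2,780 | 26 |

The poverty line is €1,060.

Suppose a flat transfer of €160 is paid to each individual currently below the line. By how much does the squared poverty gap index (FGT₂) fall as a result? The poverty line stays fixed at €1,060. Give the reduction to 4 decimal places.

Before: below the line — 3×€200; squared poverty gap index (FGT₂) = 0.044880.
After the €160 transfer: below the line — 3×€360; squared poverty gap index (FGT₂) = 0.029734.
Reduction = 0.044880 − 0.029734 = 0.0151.

0.0151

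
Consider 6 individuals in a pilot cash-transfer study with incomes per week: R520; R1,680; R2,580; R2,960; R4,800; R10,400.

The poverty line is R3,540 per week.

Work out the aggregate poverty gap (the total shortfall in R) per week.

Poor units: R520, R1,680, R2,580, R2,960 (q = 4 of N = 6).
Individual gaps: 3540−520 = 3020; 3540−1680 = 1860; 3540−2580 = 960; 3540−2960 = 580.
Aggregate gap = R6,420.

R6,420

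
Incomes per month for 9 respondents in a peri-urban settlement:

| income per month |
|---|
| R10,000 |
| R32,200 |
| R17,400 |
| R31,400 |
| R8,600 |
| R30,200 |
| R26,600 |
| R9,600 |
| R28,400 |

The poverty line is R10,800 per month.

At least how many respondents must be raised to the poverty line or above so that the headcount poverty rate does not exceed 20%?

2

Currently q = 3 of N = 9 are below the line (H = 0.333).
A headcount ratio of at most 20% allows at most ⌊0.20 × 9⌋ = 1 poor respondents.
So at least 3 − 1 = 2 must be lifted.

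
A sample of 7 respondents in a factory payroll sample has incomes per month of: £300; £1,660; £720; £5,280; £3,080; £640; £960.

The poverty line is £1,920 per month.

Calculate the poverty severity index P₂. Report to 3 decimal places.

0.259

Poor units: £300, £640, £720, £960, £1,660 (q = 5 of N = 7).
Shortfall ratios: (1920−300)/1920 = 0.8438; (1920−640)/1920 = 0.6667; (1920−720)/1920 = 0.6250; (1920−960)/1920 = 0.5000; (1920−1660)/1920 = 0.1354.
Squared: 0.7119; 0.4444; 0.3906; 0.2500; 0.0183.
Sum = 1.815321; P₂ = 1.815321 / 7 = 0.259.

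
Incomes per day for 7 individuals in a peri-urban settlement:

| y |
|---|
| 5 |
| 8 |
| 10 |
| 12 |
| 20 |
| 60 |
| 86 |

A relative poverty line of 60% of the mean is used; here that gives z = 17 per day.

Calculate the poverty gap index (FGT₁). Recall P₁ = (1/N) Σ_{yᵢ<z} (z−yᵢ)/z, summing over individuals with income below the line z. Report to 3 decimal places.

0.277

Incomes under z: 5, 8, 10, 12 (q = 4 of N = 7).
Normalized shortfalls: (17−5)/17 = 0.7059; (17−8)/17 = 0.5294; (17−10)/17 = 0.4118; (17−12)/17 = 0.2941.
Sum of shortfalls = 1.941176; P₁ averages over all N: 1.941176 / 7 = 0.277.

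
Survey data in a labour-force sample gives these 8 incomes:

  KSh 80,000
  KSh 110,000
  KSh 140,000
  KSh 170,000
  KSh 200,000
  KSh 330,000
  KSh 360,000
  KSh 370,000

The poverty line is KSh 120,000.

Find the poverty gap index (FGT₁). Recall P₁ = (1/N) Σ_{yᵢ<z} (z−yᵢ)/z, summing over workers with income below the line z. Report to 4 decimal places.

Incomes under z: KSh 80,000, KSh 110,000 (q = 2 of N = 8).
Gap ratios (z−y)/z: (120000−80000)/120000 = 0.3333; (120000−110000)/120000 = 0.0833.
Σ = 0.416667. Dividing by the full population N = 8 gives P₁ = 0.0521.

0.0521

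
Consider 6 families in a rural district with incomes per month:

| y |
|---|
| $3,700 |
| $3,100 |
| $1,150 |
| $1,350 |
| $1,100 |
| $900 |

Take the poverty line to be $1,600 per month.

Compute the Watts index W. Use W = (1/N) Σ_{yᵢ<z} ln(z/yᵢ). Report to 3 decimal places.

Poor units: $900, $1,100, $1,150, $1,350 (q = 4 of N = 6).
Log shortfalls: ln(1600/900) = 0.5754; ln(1600/1100) = 0.3747; ln(1600/1150) = 0.3302; ln(1600/1350) = 0.1699.
W = 1.450198 / 6 = 0.242.

0.242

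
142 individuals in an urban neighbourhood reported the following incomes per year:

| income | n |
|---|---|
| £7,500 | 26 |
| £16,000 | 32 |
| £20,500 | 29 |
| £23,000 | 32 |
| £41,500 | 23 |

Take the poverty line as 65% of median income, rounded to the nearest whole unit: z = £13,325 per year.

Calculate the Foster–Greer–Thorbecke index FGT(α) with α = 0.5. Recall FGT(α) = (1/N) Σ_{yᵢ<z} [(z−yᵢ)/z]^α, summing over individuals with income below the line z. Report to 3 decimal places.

Below the line: 26×£7,500 (q = 26 of N = 142).
Gap ratios (z−y)/z: (13325−7500)/13325 = 0.4371 (×26).
Raised to α = 0.5: 0.66117 (×26).
Sum = 17.190468; FGT(0.5) = 17.190468 / 142 = 0.121.

0.121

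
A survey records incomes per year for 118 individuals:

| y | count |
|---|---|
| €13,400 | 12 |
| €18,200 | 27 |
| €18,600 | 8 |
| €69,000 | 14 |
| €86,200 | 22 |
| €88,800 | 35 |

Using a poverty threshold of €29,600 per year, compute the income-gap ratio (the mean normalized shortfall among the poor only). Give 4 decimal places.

Incomes under z: 12×€13,400, 27×€18,200, 8×€18,600 (q = 47 of N = 118).
Shortfall ratios (z−y)/z: 0.5473 (×12), 0.3851 (×27), 0.3716 (×8); sum = 19.939189.
I averages over the q = 47 poor units only: 19.939189 / 47 = 0.4242.

0.4242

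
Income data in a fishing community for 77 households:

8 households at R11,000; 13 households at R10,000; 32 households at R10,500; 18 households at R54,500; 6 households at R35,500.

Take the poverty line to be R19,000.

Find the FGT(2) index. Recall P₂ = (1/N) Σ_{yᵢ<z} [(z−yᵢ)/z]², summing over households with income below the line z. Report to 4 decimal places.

Poor units: 13×R10,000, 32×R10,500, 8×R11,000 (q = 53 of N = 77).
Gap ratios (z−y)/z: (19000−10000)/19000 = 0.4737 (×13); (19000−10500)/19000 = 0.4474 (×32); (19000−11000)/19000 = 0.4211 (×8).
Squared: 0.2244 (×13); 0.2001 (×32); 0.1773 (×8).
Sum = 10.739612; P₂ = 10.739612 / 77 = 0.1395.

0.1395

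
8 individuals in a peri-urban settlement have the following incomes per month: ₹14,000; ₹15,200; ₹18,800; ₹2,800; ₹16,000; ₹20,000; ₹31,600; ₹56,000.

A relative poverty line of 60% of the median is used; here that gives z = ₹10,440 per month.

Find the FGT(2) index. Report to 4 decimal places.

0.0669

Below z: ₹2,800 (q = 1 of N = 8).
Relative gaps: (10440−2800)/10440 = 0.7318.
Squared: 0.5355.
Sum = 0.535532; P₂ = 0.535532 / 8 = 0.0669.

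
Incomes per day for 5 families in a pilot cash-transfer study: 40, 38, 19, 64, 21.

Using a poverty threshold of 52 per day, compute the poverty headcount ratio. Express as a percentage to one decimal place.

4 of the 5 families have income below 52.
H = 4/5 = 80.0%.

80.0%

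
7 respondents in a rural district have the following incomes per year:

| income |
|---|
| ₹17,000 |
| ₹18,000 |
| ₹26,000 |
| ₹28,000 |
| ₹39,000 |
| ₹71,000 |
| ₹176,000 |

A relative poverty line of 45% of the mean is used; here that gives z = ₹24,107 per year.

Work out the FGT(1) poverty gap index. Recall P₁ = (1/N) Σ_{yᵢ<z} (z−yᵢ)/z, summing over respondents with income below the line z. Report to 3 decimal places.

0.078

Incomes under z: ₹17,000, ₹18,000 (q = 2 of N = 7).
Shortfall ratios: (24107−17000)/24107 = 0.2948; (24107−18000)/24107 = 0.2533.
Σ = 0.548140. Dividing by the full population N = 7 gives P₁ = 0.078.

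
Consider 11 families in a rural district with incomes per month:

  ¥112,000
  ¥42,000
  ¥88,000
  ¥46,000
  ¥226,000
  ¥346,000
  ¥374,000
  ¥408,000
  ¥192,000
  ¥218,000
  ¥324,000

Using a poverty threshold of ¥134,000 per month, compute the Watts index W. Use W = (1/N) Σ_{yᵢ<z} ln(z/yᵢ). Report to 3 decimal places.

0.257

Below z: ¥42,000, ¥46,000, ¥88,000, ¥112,000 (q = 4 of N = 11).
ln(z/y) terms: ln(134000/42000) = 1.1602; ln(134000/46000) = 1.0692; ln(134000/88000) = 0.4205; ln(134000/112000) = 0.1793.
W = 2.829212 / 11 = 0.257.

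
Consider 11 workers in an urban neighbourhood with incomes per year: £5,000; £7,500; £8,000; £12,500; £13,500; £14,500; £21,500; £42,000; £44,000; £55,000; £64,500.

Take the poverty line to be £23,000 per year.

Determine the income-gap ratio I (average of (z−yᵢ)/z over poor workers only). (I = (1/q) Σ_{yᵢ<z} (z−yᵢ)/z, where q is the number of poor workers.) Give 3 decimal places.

Poor units: £5,000, £7,500, £8,000, £12,500, £13,500, £14,500, £21,500 (q = 7 of N = 11).
Shortfall ratios (z−y)/z: 0.7826, 0.6739, 0.6522, 0.4565, 0.4130, 0.3696, 0.0652; sum = 3.413043.
The income-gap ratio divides by q (the poor only): 3.413043 / 7 = 0.488.

0.488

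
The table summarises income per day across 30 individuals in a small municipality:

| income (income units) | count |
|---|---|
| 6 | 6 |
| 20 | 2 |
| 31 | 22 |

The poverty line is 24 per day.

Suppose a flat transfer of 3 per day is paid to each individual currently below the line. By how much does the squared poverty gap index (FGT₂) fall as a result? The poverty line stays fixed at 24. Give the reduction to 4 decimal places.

0.0361

Before: below the line — 6×6, 2×20; squared poverty gap index (FGT₂) = 0.114352.
After the 3 transfer: below the line — 6×9, 2×23; squared poverty gap index (FGT₂) = 0.078241.
Reduction = 0.114352 − 0.078241 = 0.0361.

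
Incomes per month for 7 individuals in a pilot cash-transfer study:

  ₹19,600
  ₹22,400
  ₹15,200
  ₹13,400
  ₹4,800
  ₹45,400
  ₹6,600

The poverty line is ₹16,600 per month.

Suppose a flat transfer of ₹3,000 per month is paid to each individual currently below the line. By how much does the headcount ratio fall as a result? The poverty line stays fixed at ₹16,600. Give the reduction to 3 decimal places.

0.143

Before: below the line — ₹4,800, ₹6,600, ₹13,400, ₹15,200; headcount ratio = 0.57143.
After the ₹3,000 transfer: below the line — ₹7,800, ₹9,600, ₹16,400; headcount ratio = 0.42857.
Reduction = 0.57143 − 0.42857 = 0.143.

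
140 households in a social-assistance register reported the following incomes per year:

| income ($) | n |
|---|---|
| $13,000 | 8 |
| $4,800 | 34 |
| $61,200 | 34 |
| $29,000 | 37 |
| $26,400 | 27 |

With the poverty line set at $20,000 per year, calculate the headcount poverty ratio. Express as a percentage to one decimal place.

42 of the 140 households have income below $20,000.
H = 42/140 = 30.0%.

30.0%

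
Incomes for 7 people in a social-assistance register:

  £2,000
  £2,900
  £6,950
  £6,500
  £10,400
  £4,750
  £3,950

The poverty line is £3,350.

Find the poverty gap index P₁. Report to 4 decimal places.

0.0768

Below z: £2,000, £2,900 (q = 2 of N = 7).
Normalized shortfalls: (3350−2000)/3350 = 0.4030; (3350−2900)/3350 = 0.1343.
Σ = 0.537313. Dividing by the full population N = 7 gives P₁ = 0.0768.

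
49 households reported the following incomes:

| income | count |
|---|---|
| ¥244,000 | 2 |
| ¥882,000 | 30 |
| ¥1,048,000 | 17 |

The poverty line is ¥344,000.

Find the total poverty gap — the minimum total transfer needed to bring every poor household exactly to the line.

¥200,000

Below z: 2×¥244,000 (q = 2 of N = 49).
Individual gaps: 2×(344000−244000) = 200000.
Aggregate gap = ¥200,000.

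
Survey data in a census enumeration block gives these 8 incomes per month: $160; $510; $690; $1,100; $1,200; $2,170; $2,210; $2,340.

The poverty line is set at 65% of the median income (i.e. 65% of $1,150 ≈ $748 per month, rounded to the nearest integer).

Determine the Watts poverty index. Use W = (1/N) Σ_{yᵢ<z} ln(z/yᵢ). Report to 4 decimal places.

0.2507

Incomes under z: $160, $510, $690 (q = 3 of N = 8).
Log shortfalls: ln(748/160) = 1.5422; ln(748/510) = 0.3830; ln(748/690) = 0.0807.
W = 2.005933 / 8 = 0.2507.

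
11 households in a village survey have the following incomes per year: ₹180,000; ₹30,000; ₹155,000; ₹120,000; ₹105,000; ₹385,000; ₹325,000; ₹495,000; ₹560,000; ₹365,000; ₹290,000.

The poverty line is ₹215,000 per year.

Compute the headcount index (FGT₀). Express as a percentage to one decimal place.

5 of the 11 households have income below ₹215,000.
H = 5/11 = 45.5%.

45.5%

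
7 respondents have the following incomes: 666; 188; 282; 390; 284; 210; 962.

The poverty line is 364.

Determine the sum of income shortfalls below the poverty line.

Incomes under z: 188, 210, 282, 284 (q = 4 of N = 7).
Individual gaps: 364−188 = 176; 364−210 = 154; 364−282 = 82; 364−284 = 80.
Aggregate gap = 492.

492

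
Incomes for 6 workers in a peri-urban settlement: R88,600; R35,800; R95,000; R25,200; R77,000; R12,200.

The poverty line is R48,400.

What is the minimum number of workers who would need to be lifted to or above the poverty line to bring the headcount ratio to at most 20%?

Currently q = 3 of N = 6 are below the line (H = 0.500).
A headcount ratio of at most 20% allows at most ⌊0.20 × 6⌋ = 1 poor workers.
So at least 3 − 1 = 2 must be lifted.

2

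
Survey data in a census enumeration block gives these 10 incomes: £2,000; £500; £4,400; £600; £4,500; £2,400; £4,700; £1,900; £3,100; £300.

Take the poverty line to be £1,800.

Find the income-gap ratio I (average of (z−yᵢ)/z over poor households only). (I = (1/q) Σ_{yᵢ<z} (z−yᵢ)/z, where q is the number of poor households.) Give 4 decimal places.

0.7407

Incomes under z: £300, £500, £600 (q = 3 of N = 10).
Shortfall ratios (z−y)/z: 0.8333, 0.7222, 0.6667; sum = 2.222222.
I averages over the q = 3 poor units only: 2.222222 / 3 = 0.7407.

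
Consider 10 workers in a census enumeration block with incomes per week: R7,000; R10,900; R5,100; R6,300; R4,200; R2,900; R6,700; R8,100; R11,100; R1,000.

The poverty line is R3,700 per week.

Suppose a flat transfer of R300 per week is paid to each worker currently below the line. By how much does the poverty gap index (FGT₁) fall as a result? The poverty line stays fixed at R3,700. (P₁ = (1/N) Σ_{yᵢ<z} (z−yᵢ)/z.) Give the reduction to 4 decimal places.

Before: below the line — R1,000, R2,900; poverty gap index (FGT₁) = 0.094595.
After the R300 transfer: below the line — R1,300, R3,200; poverty gap index (FGT₁) = 0.078378.
Reduction = 0.094595 − 0.078378 = 0.0162.

0.0162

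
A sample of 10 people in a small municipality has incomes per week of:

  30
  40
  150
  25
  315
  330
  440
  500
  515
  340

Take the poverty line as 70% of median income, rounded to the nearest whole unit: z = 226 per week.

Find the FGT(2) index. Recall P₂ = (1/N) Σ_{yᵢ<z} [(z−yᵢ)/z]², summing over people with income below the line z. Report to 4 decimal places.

0.2334

Incomes under z: 25, 30, 40, 150 (q = 4 of N = 10).
Shortfall ratios: (226−25)/226 = 0.8894; (226−30)/226 = 0.8673; (226−40)/226 = 0.8230; (226−150)/226 = 0.3363.
Squared: 0.7910; 0.7521; 0.6773; 0.1131.
Sum = 2.333562; P₂ = 2.333562 / 10 = 0.2334.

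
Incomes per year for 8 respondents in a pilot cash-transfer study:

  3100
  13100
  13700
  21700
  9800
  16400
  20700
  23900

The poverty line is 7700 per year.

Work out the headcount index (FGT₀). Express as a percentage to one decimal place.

1 of the 8 respondents have income below 7700.
H = 1/8 = 12.5%.

12.5%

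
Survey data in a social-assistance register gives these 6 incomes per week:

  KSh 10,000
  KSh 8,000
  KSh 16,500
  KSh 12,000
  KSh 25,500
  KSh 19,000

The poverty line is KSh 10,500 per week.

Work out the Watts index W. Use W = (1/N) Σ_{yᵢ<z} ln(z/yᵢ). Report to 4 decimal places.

0.0535

Below the line: KSh 8,000, KSh 10,000 (q = 2 of N = 6).
Log shortfalls: ln(10500/8000) = 0.2719; ln(10500/10000) = 0.0488.
W = 0.320724 / 6 = 0.0535.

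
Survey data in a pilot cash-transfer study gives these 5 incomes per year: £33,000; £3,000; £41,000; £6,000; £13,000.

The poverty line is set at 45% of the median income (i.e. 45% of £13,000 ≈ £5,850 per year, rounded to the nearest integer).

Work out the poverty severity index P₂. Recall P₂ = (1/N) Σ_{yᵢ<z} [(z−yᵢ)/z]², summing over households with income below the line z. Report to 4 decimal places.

Below the line: £3,000 (q = 1 of N = 5).
Shortfall ratios: (5850−3000)/5850 = 0.4872.
Squared: 0.2373.
Sum = 0.237344; P₂ = 0.237344 / 5 = 0.0475.

0.0475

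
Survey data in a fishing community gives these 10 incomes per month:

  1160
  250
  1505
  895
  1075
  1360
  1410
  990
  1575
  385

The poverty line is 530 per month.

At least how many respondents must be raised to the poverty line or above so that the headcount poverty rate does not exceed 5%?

2

2 of the 10 respondents are poor, so H = 2/10 = 0.200.
A headcount ratio of at most 5% allows at most ⌊0.05 × 10⌋ = 0 poor respondents.
So at least 2 − 0 = 2 must be lifted.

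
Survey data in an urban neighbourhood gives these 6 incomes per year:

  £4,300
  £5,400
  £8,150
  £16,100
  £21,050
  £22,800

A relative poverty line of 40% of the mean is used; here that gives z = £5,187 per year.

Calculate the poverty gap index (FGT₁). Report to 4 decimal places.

0.0285

Poor units: £4,300 (q = 1 of N = 6).
Gap ratios (z−y)/z: (5187−4300)/5187 = 0.1710.
Σ = 0.171004. Dividing by the full population N = 6 gives P₁ = 0.0285.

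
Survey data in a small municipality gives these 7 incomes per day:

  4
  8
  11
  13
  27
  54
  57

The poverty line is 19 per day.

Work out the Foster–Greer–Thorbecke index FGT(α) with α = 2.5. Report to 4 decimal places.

Poor units: 4, 8, 11, 13 (q = 4 of N = 7).
Gap ratios (z−y)/z: (19−4)/19 = 0.7895; (19−8)/19 = 0.5789; (19−11)/19 = 0.4211; (19−13)/19 = 0.3158.
Raised to α = 2.5: 0.55379; 0.25503; 0.11504; 0.05604.
Sum = 0.979900; FGT(2.5) = 0.979900 / 7 = 0.1400.

0.1400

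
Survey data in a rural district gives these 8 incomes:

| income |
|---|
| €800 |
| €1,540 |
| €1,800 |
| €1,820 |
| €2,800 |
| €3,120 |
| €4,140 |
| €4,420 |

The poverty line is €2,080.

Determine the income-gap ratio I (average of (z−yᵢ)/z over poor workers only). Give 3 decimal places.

Below z: €800, €1,540, €1,800, €1,820 (q = 4 of N = 8).
Relative gaps: 0.6154, 0.2596, 0.1346, 0.1250; sum = 1.134615.
I averages over the q = 4 poor units only: 1.134615 / 4 = 0.284.

0.284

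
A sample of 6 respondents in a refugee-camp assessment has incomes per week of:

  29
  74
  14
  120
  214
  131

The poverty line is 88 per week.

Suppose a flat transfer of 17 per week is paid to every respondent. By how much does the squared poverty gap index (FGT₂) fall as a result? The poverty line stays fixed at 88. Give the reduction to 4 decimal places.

Before: below the line — 14, 29, 74; squared poverty gap index (FGT₂) = 0.196991.
After the 17 transfer: below the line — 31, 46; squared poverty gap index (FGT₂) = 0.107890.
Reduction = 0.196991 − 0.107890 = 0.0891.

0.0891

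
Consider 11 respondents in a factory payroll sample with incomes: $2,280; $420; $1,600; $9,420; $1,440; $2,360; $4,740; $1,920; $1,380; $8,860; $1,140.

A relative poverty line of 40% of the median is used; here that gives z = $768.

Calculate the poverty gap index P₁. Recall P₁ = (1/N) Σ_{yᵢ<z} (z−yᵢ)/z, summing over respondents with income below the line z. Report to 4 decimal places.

Incomes under z: $420 (q = 1 of N = 11).
Shortfall ratios: (768−420)/768 = 0.4531.
Sum of shortfalls = 0.453125; P₁ averages over all N: 0.453125 / 11 = 0.0412.

0.0412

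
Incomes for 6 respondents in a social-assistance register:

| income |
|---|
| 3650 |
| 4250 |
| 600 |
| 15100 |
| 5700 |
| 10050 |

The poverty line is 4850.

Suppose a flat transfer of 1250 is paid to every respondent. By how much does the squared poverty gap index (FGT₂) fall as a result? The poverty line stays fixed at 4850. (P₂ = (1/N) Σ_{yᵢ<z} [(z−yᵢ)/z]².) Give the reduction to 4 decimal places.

0.0770

Before: below the line — 600, 3650, 4250; squared poverty gap index (FGT₂) = 0.140734.
After the 1250 transfer: below the line — 1850; squared poverty gap index (FGT₂) = 0.063769.
Reduction = 0.140734 − 0.063769 = 0.0770.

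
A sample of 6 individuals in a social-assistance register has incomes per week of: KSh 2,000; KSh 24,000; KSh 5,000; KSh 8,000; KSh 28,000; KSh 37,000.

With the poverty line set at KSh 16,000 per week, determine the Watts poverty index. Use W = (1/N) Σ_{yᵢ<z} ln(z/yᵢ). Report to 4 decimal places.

Below the line: KSh 2,000, KSh 5,000, KSh 8,000 (q = 3 of N = 6).
Log gaps: ln(16000/2000) = 2.0794; ln(16000/5000) = 1.1632; ln(16000/8000) = 0.6931.
W = 3.935740 / 6 = 0.6560.

0.6560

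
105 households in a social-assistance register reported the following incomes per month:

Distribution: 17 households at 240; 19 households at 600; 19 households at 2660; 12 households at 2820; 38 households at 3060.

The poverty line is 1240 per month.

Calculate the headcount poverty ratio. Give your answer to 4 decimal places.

36 of the 105 households have income below 1240.
H = 36/105 = 0.3429.

0.3429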